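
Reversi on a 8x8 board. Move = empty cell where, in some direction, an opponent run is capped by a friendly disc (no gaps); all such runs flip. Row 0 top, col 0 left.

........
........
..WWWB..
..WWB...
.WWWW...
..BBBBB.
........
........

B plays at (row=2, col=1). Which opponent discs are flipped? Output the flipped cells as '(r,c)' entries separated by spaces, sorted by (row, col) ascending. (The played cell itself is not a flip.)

Answer: (2,2) (2,3) (2,4) (3,2) (4,3)

Derivation:
Dir NW: first cell '.' (not opp) -> no flip
Dir N: first cell '.' (not opp) -> no flip
Dir NE: first cell '.' (not opp) -> no flip
Dir W: first cell '.' (not opp) -> no flip
Dir E: opp run (2,2) (2,3) (2,4) capped by B -> flip
Dir SW: first cell '.' (not opp) -> no flip
Dir S: first cell '.' (not opp) -> no flip
Dir SE: opp run (3,2) (4,3) capped by B -> flip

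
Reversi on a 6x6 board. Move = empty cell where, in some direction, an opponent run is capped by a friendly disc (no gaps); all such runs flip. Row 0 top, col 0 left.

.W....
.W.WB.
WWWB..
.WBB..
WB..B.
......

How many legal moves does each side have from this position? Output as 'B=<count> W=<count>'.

-- B to move --
(0,0): flips 2 -> legal
(0,2): no bracket -> illegal
(0,3): flips 1 -> legal
(0,4): no bracket -> illegal
(1,0): flips 1 -> legal
(1,2): flips 2 -> legal
(2,4): no bracket -> illegal
(3,0): flips 1 -> legal
(4,2): no bracket -> illegal
(5,0): no bracket -> illegal
(5,1): no bracket -> illegal
B mobility = 5
-- W to move --
(0,3): no bracket -> illegal
(0,4): no bracket -> illegal
(0,5): no bracket -> illegal
(1,2): no bracket -> illegal
(1,5): flips 1 -> legal
(2,4): flips 1 -> legal
(2,5): no bracket -> illegal
(3,0): no bracket -> illegal
(3,4): flips 2 -> legal
(3,5): no bracket -> illegal
(4,2): flips 2 -> legal
(4,3): flips 3 -> legal
(4,5): no bracket -> illegal
(5,0): no bracket -> illegal
(5,1): flips 1 -> legal
(5,2): no bracket -> illegal
(5,3): no bracket -> illegal
(5,4): no bracket -> illegal
(5,5): flips 2 -> legal
W mobility = 7

Answer: B=5 W=7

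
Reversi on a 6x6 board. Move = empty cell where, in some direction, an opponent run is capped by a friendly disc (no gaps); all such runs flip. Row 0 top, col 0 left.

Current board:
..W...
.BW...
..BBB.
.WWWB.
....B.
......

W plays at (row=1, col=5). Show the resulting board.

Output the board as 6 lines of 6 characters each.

Place W at (1,5); scan 8 dirs for brackets.
Dir NW: first cell '.' (not opp) -> no flip
Dir N: first cell '.' (not opp) -> no flip
Dir NE: edge -> no flip
Dir W: first cell '.' (not opp) -> no flip
Dir E: edge -> no flip
Dir SW: opp run (2,4) capped by W -> flip
Dir S: first cell '.' (not opp) -> no flip
Dir SE: edge -> no flip
All flips: (2,4)

Answer: ..W...
.BW..W
..BBW.
.WWWB.
....B.
......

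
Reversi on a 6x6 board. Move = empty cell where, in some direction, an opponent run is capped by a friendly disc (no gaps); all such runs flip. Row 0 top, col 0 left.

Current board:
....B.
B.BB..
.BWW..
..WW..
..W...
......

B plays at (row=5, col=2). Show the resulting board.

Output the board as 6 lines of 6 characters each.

Answer: ....B.
B.BB..
.BBW..
..BW..
..B...
..B...

Derivation:
Place B at (5,2); scan 8 dirs for brackets.
Dir NW: first cell '.' (not opp) -> no flip
Dir N: opp run (4,2) (3,2) (2,2) capped by B -> flip
Dir NE: first cell '.' (not opp) -> no flip
Dir W: first cell '.' (not opp) -> no flip
Dir E: first cell '.' (not opp) -> no flip
Dir SW: edge -> no flip
Dir S: edge -> no flip
Dir SE: edge -> no flip
All flips: (2,2) (3,2) (4,2)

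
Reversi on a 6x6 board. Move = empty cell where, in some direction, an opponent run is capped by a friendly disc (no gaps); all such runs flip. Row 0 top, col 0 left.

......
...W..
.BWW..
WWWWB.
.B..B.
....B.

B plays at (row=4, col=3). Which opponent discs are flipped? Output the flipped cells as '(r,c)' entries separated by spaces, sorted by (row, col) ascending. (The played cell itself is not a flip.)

Answer: (3,2)

Derivation:
Dir NW: opp run (3,2) capped by B -> flip
Dir N: opp run (3,3) (2,3) (1,3), next='.' -> no flip
Dir NE: first cell 'B' (not opp) -> no flip
Dir W: first cell '.' (not opp) -> no flip
Dir E: first cell 'B' (not opp) -> no flip
Dir SW: first cell '.' (not opp) -> no flip
Dir S: first cell '.' (not opp) -> no flip
Dir SE: first cell 'B' (not opp) -> no flip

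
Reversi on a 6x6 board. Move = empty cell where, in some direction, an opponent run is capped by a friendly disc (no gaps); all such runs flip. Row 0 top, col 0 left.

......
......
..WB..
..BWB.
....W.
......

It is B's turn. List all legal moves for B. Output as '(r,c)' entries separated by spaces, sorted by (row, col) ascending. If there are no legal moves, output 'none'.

(1,1): no bracket -> illegal
(1,2): flips 1 -> legal
(1,3): no bracket -> illegal
(2,1): flips 1 -> legal
(2,4): no bracket -> illegal
(3,1): no bracket -> illegal
(3,5): no bracket -> illegal
(4,2): no bracket -> illegal
(4,3): flips 1 -> legal
(4,5): no bracket -> illegal
(5,3): no bracket -> illegal
(5,4): flips 1 -> legal
(5,5): no bracket -> illegal

Answer: (1,2) (2,1) (4,3) (5,4)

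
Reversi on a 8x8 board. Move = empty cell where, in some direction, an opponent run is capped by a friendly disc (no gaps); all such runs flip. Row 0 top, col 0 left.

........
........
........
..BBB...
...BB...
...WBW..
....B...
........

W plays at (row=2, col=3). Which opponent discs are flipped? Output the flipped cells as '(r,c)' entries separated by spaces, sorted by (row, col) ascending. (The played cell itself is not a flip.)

Answer: (3,3) (4,3)

Derivation:
Dir NW: first cell '.' (not opp) -> no flip
Dir N: first cell '.' (not opp) -> no flip
Dir NE: first cell '.' (not opp) -> no flip
Dir W: first cell '.' (not opp) -> no flip
Dir E: first cell '.' (not opp) -> no flip
Dir SW: opp run (3,2), next='.' -> no flip
Dir S: opp run (3,3) (4,3) capped by W -> flip
Dir SE: opp run (3,4), next='.' -> no flip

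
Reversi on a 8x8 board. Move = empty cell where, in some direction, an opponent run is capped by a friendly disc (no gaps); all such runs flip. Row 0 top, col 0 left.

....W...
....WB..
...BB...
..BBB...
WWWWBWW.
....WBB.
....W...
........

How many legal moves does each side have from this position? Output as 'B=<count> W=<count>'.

-- B to move --
(0,3): no bracket -> illegal
(0,5): flips 1 -> legal
(1,3): flips 1 -> legal
(2,5): no bracket -> illegal
(3,0): no bracket -> illegal
(3,1): no bracket -> illegal
(3,5): flips 1 -> legal
(3,6): flips 1 -> legal
(3,7): flips 1 -> legal
(4,7): flips 2 -> legal
(5,0): flips 1 -> legal
(5,1): flips 1 -> legal
(5,2): flips 2 -> legal
(5,3): flips 2 -> legal
(5,7): no bracket -> illegal
(6,3): no bracket -> illegal
(6,5): flips 2 -> legal
(7,3): flips 1 -> legal
(7,4): flips 2 -> legal
(7,5): no bracket -> illegal
B mobility = 13
-- W to move --
(0,5): no bracket -> illegal
(0,6): flips 3 -> legal
(1,2): flips 2 -> legal
(1,3): flips 2 -> legal
(1,6): flips 1 -> legal
(2,1): flips 1 -> legal
(2,2): flips 1 -> legal
(2,5): flips 1 -> legal
(2,6): flips 1 -> legal
(3,1): no bracket -> illegal
(3,5): no bracket -> illegal
(4,7): no bracket -> illegal
(5,3): no bracket -> illegal
(5,7): flips 2 -> legal
(6,5): flips 1 -> legal
(6,6): flips 1 -> legal
(6,7): flips 1 -> legal
W mobility = 12

Answer: B=13 W=12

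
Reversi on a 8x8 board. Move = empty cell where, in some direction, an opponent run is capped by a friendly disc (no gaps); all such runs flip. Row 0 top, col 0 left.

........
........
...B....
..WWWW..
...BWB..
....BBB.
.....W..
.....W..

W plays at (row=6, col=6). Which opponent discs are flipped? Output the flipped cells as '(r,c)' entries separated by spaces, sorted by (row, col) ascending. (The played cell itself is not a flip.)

Answer: (5,5)

Derivation:
Dir NW: opp run (5,5) capped by W -> flip
Dir N: opp run (5,6), next='.' -> no flip
Dir NE: first cell '.' (not opp) -> no flip
Dir W: first cell 'W' (not opp) -> no flip
Dir E: first cell '.' (not opp) -> no flip
Dir SW: first cell 'W' (not opp) -> no flip
Dir S: first cell '.' (not opp) -> no flip
Dir SE: first cell '.' (not opp) -> no flip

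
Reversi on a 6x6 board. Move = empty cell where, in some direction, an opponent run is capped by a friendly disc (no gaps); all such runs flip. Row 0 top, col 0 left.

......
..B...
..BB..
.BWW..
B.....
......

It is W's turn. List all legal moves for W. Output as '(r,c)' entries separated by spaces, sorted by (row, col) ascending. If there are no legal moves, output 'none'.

Answer: (0,2) (1,1) (1,3) (1,4) (3,0)

Derivation:
(0,1): no bracket -> illegal
(0,2): flips 2 -> legal
(0,3): no bracket -> illegal
(1,1): flips 1 -> legal
(1,3): flips 1 -> legal
(1,4): flips 1 -> legal
(2,0): no bracket -> illegal
(2,1): no bracket -> illegal
(2,4): no bracket -> illegal
(3,0): flips 1 -> legal
(3,4): no bracket -> illegal
(4,1): no bracket -> illegal
(4,2): no bracket -> illegal
(5,0): no bracket -> illegal
(5,1): no bracket -> illegal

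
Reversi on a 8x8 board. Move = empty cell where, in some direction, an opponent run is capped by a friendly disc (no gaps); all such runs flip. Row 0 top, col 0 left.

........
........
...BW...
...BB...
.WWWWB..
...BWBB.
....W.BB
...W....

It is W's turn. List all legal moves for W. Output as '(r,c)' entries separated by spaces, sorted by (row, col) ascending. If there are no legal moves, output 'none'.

Answer: (1,3) (2,2) (2,5) (3,6) (4,6) (5,2) (5,7) (6,2) (6,3) (7,7)

Derivation:
(1,2): no bracket -> illegal
(1,3): flips 2 -> legal
(1,4): no bracket -> illegal
(2,2): flips 2 -> legal
(2,5): flips 1 -> legal
(3,2): no bracket -> illegal
(3,5): no bracket -> illegal
(3,6): flips 1 -> legal
(4,6): flips 2 -> legal
(4,7): no bracket -> illegal
(5,2): flips 1 -> legal
(5,7): flips 2 -> legal
(6,2): flips 1 -> legal
(6,3): flips 1 -> legal
(6,5): no bracket -> illegal
(7,5): no bracket -> illegal
(7,6): no bracket -> illegal
(7,7): flips 2 -> legal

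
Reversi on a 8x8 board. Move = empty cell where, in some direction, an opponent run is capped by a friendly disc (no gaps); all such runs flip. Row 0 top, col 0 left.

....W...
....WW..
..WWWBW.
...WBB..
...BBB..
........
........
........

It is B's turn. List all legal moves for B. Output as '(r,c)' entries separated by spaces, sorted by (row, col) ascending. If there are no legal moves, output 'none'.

(0,3): flips 1 -> legal
(0,5): flips 1 -> legal
(0,6): no bracket -> illegal
(1,1): flips 2 -> legal
(1,2): flips 1 -> legal
(1,3): flips 3 -> legal
(1,6): no bracket -> illegal
(1,7): flips 1 -> legal
(2,1): flips 3 -> legal
(2,7): flips 1 -> legal
(3,1): no bracket -> illegal
(3,2): flips 1 -> legal
(3,6): no bracket -> illegal
(3,7): no bracket -> illegal
(4,2): no bracket -> illegal

Answer: (0,3) (0,5) (1,1) (1,2) (1,3) (1,7) (2,1) (2,7) (3,2)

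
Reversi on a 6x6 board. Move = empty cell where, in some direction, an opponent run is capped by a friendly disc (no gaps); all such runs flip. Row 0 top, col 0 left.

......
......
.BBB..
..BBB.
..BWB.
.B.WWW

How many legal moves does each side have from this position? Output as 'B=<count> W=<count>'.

-- B to move --
(4,5): no bracket -> illegal
(5,2): flips 1 -> legal
B mobility = 1
-- W to move --
(1,0): flips 2 -> legal
(1,1): flips 3 -> legal
(1,2): no bracket -> illegal
(1,3): flips 2 -> legal
(1,4): no bracket -> illegal
(2,0): no bracket -> illegal
(2,4): flips 2 -> legal
(2,5): flips 1 -> legal
(3,0): no bracket -> illegal
(3,1): flips 1 -> legal
(3,5): flips 1 -> legal
(4,0): no bracket -> illegal
(4,1): flips 1 -> legal
(4,5): flips 1 -> legal
(5,0): no bracket -> illegal
(5,2): no bracket -> illegal
W mobility = 9

Answer: B=1 W=9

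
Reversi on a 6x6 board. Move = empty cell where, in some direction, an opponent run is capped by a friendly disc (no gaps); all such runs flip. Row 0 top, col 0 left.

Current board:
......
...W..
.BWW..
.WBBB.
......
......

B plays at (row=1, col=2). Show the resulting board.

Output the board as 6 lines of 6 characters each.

Place B at (1,2); scan 8 dirs for brackets.
Dir NW: first cell '.' (not opp) -> no flip
Dir N: first cell '.' (not opp) -> no flip
Dir NE: first cell '.' (not opp) -> no flip
Dir W: first cell '.' (not opp) -> no flip
Dir E: opp run (1,3), next='.' -> no flip
Dir SW: first cell 'B' (not opp) -> no flip
Dir S: opp run (2,2) capped by B -> flip
Dir SE: opp run (2,3) capped by B -> flip
All flips: (2,2) (2,3)

Answer: ......
..BW..
.BBB..
.WBBB.
......
......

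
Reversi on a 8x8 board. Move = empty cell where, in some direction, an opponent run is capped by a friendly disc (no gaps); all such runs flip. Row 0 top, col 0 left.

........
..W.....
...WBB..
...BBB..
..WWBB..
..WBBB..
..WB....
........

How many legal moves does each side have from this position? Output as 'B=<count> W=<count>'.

-- B to move --
(0,1): flips 2 -> legal
(0,2): no bracket -> illegal
(0,3): no bracket -> illegal
(1,1): no bracket -> illegal
(1,3): flips 1 -> legal
(1,4): no bracket -> illegal
(2,1): no bracket -> illegal
(2,2): flips 1 -> legal
(3,1): flips 1 -> legal
(3,2): flips 1 -> legal
(4,1): flips 3 -> legal
(5,1): flips 2 -> legal
(6,1): flips 3 -> legal
(7,1): flips 1 -> legal
(7,2): no bracket -> illegal
(7,3): no bracket -> illegal
B mobility = 9
-- W to move --
(1,3): no bracket -> illegal
(1,4): no bracket -> illegal
(1,5): flips 2 -> legal
(1,6): flips 2 -> legal
(2,2): no bracket -> illegal
(2,6): flips 5 -> legal
(3,2): no bracket -> illegal
(3,6): no bracket -> illegal
(4,6): flips 2 -> legal
(5,6): flips 5 -> legal
(6,4): flips 2 -> legal
(6,5): flips 1 -> legal
(6,6): no bracket -> illegal
(7,2): no bracket -> illegal
(7,3): flips 2 -> legal
(7,4): flips 1 -> legal
W mobility = 9

Answer: B=9 W=9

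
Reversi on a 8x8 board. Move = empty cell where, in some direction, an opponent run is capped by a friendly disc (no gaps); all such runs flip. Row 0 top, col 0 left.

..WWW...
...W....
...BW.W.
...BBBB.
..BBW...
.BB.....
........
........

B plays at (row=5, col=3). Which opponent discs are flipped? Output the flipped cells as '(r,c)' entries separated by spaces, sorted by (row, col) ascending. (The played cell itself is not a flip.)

Dir NW: first cell 'B' (not opp) -> no flip
Dir N: first cell 'B' (not opp) -> no flip
Dir NE: opp run (4,4) capped by B -> flip
Dir W: first cell 'B' (not opp) -> no flip
Dir E: first cell '.' (not opp) -> no flip
Dir SW: first cell '.' (not opp) -> no flip
Dir S: first cell '.' (not opp) -> no flip
Dir SE: first cell '.' (not opp) -> no flip

Answer: (4,4)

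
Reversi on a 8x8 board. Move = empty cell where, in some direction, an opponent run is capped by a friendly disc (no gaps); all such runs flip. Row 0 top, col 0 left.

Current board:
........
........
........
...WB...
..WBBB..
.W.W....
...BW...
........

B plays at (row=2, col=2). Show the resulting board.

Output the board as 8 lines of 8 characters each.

Place B at (2,2); scan 8 dirs for brackets.
Dir NW: first cell '.' (not opp) -> no flip
Dir N: first cell '.' (not opp) -> no flip
Dir NE: first cell '.' (not opp) -> no flip
Dir W: first cell '.' (not opp) -> no flip
Dir E: first cell '.' (not opp) -> no flip
Dir SW: first cell '.' (not opp) -> no flip
Dir S: first cell '.' (not opp) -> no flip
Dir SE: opp run (3,3) capped by B -> flip
All flips: (3,3)

Answer: ........
........
..B.....
...BB...
..WBBB..
.W.W....
...BW...
........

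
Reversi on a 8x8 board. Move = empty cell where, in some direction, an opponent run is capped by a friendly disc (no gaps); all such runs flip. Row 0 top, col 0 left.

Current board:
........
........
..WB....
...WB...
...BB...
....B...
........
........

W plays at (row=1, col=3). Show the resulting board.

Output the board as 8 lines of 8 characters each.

Answer: ........
...W....
..WW....
...WB...
...BB...
....B...
........
........

Derivation:
Place W at (1,3); scan 8 dirs for brackets.
Dir NW: first cell '.' (not opp) -> no flip
Dir N: first cell '.' (not opp) -> no flip
Dir NE: first cell '.' (not opp) -> no flip
Dir W: first cell '.' (not opp) -> no flip
Dir E: first cell '.' (not opp) -> no flip
Dir SW: first cell 'W' (not opp) -> no flip
Dir S: opp run (2,3) capped by W -> flip
Dir SE: first cell '.' (not opp) -> no flip
All flips: (2,3)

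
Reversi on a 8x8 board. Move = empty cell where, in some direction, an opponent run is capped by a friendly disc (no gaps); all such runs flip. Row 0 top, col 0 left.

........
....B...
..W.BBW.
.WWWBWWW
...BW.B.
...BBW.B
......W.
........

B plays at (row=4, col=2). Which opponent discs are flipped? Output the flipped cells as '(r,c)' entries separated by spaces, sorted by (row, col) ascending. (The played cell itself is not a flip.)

Dir NW: opp run (3,1), next='.' -> no flip
Dir N: opp run (3,2) (2,2), next='.' -> no flip
Dir NE: opp run (3,3) capped by B -> flip
Dir W: first cell '.' (not opp) -> no flip
Dir E: first cell 'B' (not opp) -> no flip
Dir SW: first cell '.' (not opp) -> no flip
Dir S: first cell '.' (not opp) -> no flip
Dir SE: first cell 'B' (not opp) -> no flip

Answer: (3,3)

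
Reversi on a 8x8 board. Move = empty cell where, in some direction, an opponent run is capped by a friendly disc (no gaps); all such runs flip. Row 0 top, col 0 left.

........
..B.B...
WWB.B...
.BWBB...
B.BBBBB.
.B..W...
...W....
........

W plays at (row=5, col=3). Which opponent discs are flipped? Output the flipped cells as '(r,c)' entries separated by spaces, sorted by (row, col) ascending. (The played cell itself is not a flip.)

Dir NW: opp run (4,2) (3,1) capped by W -> flip
Dir N: opp run (4,3) (3,3), next='.' -> no flip
Dir NE: opp run (4,4), next='.' -> no flip
Dir W: first cell '.' (not opp) -> no flip
Dir E: first cell 'W' (not opp) -> no flip
Dir SW: first cell '.' (not opp) -> no flip
Dir S: first cell 'W' (not opp) -> no flip
Dir SE: first cell '.' (not opp) -> no flip

Answer: (3,1) (4,2)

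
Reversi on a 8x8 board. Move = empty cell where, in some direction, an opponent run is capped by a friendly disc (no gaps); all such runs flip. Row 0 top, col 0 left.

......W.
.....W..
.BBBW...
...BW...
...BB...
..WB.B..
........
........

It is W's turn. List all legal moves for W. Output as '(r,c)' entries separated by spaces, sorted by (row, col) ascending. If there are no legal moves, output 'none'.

(1,0): no bracket -> illegal
(1,1): no bracket -> illegal
(1,2): flips 1 -> legal
(1,3): no bracket -> illegal
(1,4): no bracket -> illegal
(2,0): flips 3 -> legal
(3,0): no bracket -> illegal
(3,1): no bracket -> illegal
(3,2): flips 1 -> legal
(3,5): no bracket -> illegal
(4,2): flips 1 -> legal
(4,5): no bracket -> illegal
(4,6): no bracket -> illegal
(5,4): flips 2 -> legal
(5,6): no bracket -> illegal
(6,2): no bracket -> illegal
(6,3): no bracket -> illegal
(6,4): no bracket -> illegal
(6,5): no bracket -> illegal
(6,6): no bracket -> illegal

Answer: (1,2) (2,0) (3,2) (4,2) (5,4)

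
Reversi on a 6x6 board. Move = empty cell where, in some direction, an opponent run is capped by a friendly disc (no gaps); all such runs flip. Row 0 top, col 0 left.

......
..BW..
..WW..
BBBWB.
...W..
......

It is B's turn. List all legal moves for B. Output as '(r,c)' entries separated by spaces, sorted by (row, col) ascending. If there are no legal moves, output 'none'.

(0,2): no bracket -> illegal
(0,3): no bracket -> illegal
(0,4): flips 2 -> legal
(1,1): no bracket -> illegal
(1,4): flips 2 -> legal
(2,1): no bracket -> illegal
(2,4): no bracket -> illegal
(4,2): no bracket -> illegal
(4,4): no bracket -> illegal
(5,2): flips 1 -> legal
(5,3): no bracket -> illegal
(5,4): flips 1 -> legal

Answer: (0,4) (1,4) (5,2) (5,4)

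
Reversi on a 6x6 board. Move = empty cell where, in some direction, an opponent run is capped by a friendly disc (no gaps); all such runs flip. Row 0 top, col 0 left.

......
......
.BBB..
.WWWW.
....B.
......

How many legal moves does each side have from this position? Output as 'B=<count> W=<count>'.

Answer: B=6 W=7

Derivation:
-- B to move --
(2,0): no bracket -> illegal
(2,4): flips 1 -> legal
(2,5): no bracket -> illegal
(3,0): no bracket -> illegal
(3,5): no bracket -> illegal
(4,0): flips 1 -> legal
(4,1): flips 2 -> legal
(4,2): flips 1 -> legal
(4,3): flips 2 -> legal
(4,5): flips 1 -> legal
B mobility = 6
-- W to move --
(1,0): flips 1 -> legal
(1,1): flips 2 -> legal
(1,2): flips 2 -> legal
(1,3): flips 2 -> legal
(1,4): flips 1 -> legal
(2,0): no bracket -> illegal
(2,4): no bracket -> illegal
(3,0): no bracket -> illegal
(3,5): no bracket -> illegal
(4,3): no bracket -> illegal
(4,5): no bracket -> illegal
(5,3): no bracket -> illegal
(5,4): flips 1 -> legal
(5,5): flips 1 -> legal
W mobility = 7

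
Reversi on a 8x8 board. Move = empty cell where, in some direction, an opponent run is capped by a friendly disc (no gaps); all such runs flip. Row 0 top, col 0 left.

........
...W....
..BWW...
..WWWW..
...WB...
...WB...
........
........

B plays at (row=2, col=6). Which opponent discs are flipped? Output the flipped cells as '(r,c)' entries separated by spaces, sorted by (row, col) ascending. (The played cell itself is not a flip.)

Dir NW: first cell '.' (not opp) -> no flip
Dir N: first cell '.' (not opp) -> no flip
Dir NE: first cell '.' (not opp) -> no flip
Dir W: first cell '.' (not opp) -> no flip
Dir E: first cell '.' (not opp) -> no flip
Dir SW: opp run (3,5) capped by B -> flip
Dir S: first cell '.' (not opp) -> no flip
Dir SE: first cell '.' (not opp) -> no flip

Answer: (3,5)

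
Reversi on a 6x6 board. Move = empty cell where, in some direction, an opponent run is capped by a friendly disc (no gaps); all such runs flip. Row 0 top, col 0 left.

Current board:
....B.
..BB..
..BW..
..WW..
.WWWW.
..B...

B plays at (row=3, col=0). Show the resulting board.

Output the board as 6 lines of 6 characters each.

Place B at (3,0); scan 8 dirs for brackets.
Dir NW: edge -> no flip
Dir N: first cell '.' (not opp) -> no flip
Dir NE: first cell '.' (not opp) -> no flip
Dir W: edge -> no flip
Dir E: first cell '.' (not opp) -> no flip
Dir SW: edge -> no flip
Dir S: first cell '.' (not opp) -> no flip
Dir SE: opp run (4,1) capped by B -> flip
All flips: (4,1)

Answer: ....B.
..BB..
..BW..
B.WW..
.BWWW.
..B...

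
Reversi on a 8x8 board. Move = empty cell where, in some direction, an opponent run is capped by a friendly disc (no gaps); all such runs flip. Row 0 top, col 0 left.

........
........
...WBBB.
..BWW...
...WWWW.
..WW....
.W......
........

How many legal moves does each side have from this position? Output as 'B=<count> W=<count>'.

-- B to move --
(1,2): no bracket -> illegal
(1,3): no bracket -> illegal
(1,4): flips 1 -> legal
(2,2): flips 1 -> legal
(3,5): flips 2 -> legal
(3,6): no bracket -> illegal
(3,7): no bracket -> illegal
(4,1): no bracket -> illegal
(4,2): flips 1 -> legal
(4,7): no bracket -> illegal
(5,0): no bracket -> illegal
(5,1): no bracket -> illegal
(5,4): flips 3 -> legal
(5,5): no bracket -> illegal
(5,6): no bracket -> illegal
(5,7): no bracket -> illegal
(6,0): no bracket -> illegal
(6,2): no bracket -> illegal
(6,3): no bracket -> illegal
(6,4): no bracket -> illegal
(7,0): flips 4 -> legal
(7,1): no bracket -> illegal
(7,2): no bracket -> illegal
B mobility = 6
-- W to move --
(1,3): no bracket -> illegal
(1,4): flips 1 -> legal
(1,5): flips 1 -> legal
(1,6): flips 1 -> legal
(1,7): no bracket -> illegal
(2,1): flips 1 -> legal
(2,2): no bracket -> illegal
(2,7): flips 3 -> legal
(3,1): flips 1 -> legal
(3,5): no bracket -> illegal
(3,6): no bracket -> illegal
(3,7): no bracket -> illegal
(4,1): flips 1 -> legal
(4,2): no bracket -> illegal
W mobility = 7

Answer: B=6 W=7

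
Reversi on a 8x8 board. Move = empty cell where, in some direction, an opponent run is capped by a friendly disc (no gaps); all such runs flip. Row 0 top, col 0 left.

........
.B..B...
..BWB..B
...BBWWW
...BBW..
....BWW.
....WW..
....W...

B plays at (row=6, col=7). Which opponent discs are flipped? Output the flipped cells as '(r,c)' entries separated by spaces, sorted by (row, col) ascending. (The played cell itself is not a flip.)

Dir NW: opp run (5,6) (4,5) capped by B -> flip
Dir N: first cell '.' (not opp) -> no flip
Dir NE: edge -> no flip
Dir W: first cell '.' (not opp) -> no flip
Dir E: edge -> no flip
Dir SW: first cell '.' (not opp) -> no flip
Dir S: first cell '.' (not opp) -> no flip
Dir SE: edge -> no flip

Answer: (4,5) (5,6)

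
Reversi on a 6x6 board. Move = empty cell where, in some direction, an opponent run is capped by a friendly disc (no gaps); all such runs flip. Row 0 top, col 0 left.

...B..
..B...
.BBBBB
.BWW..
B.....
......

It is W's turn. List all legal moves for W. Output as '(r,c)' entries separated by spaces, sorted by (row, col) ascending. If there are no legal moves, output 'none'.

(0,1): no bracket -> illegal
(0,2): flips 2 -> legal
(0,4): no bracket -> illegal
(1,0): flips 1 -> legal
(1,1): flips 1 -> legal
(1,3): flips 1 -> legal
(1,4): flips 1 -> legal
(1,5): flips 1 -> legal
(2,0): no bracket -> illegal
(3,0): flips 1 -> legal
(3,4): no bracket -> illegal
(3,5): no bracket -> illegal
(4,1): no bracket -> illegal
(4,2): no bracket -> illegal
(5,0): no bracket -> illegal
(5,1): no bracket -> illegal

Answer: (0,2) (1,0) (1,1) (1,3) (1,4) (1,5) (3,0)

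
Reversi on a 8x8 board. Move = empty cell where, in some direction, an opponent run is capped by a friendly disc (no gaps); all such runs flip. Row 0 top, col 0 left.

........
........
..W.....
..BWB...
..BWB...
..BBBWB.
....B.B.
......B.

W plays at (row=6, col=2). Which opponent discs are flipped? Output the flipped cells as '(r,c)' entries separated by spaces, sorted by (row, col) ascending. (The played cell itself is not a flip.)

Answer: (3,2) (4,2) (5,2)

Derivation:
Dir NW: first cell '.' (not opp) -> no flip
Dir N: opp run (5,2) (4,2) (3,2) capped by W -> flip
Dir NE: opp run (5,3) (4,4), next='.' -> no flip
Dir W: first cell '.' (not opp) -> no flip
Dir E: first cell '.' (not opp) -> no flip
Dir SW: first cell '.' (not opp) -> no flip
Dir S: first cell '.' (not opp) -> no flip
Dir SE: first cell '.' (not opp) -> no flip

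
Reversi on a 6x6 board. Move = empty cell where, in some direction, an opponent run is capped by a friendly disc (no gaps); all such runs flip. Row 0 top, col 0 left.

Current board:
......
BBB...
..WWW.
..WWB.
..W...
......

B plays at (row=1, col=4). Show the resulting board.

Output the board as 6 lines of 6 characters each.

Answer: ......
BBB.B.
..WWB.
..WWB.
..W...
......

Derivation:
Place B at (1,4); scan 8 dirs for brackets.
Dir NW: first cell '.' (not opp) -> no flip
Dir N: first cell '.' (not opp) -> no flip
Dir NE: first cell '.' (not opp) -> no flip
Dir W: first cell '.' (not opp) -> no flip
Dir E: first cell '.' (not opp) -> no flip
Dir SW: opp run (2,3) (3,2), next='.' -> no flip
Dir S: opp run (2,4) capped by B -> flip
Dir SE: first cell '.' (not opp) -> no flip
All flips: (2,4)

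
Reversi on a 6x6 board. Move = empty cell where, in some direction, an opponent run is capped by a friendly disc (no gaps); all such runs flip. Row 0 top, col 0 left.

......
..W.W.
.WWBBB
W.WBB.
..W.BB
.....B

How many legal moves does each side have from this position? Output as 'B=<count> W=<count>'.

-- B to move --
(0,1): flips 1 -> legal
(0,2): no bracket -> illegal
(0,3): flips 1 -> legal
(0,4): flips 1 -> legal
(0,5): flips 1 -> legal
(1,0): no bracket -> illegal
(1,1): flips 1 -> legal
(1,3): no bracket -> illegal
(1,5): no bracket -> illegal
(2,0): flips 2 -> legal
(3,1): flips 1 -> legal
(4,0): no bracket -> illegal
(4,1): flips 1 -> legal
(4,3): no bracket -> illegal
(5,1): flips 1 -> legal
(5,2): no bracket -> illegal
(5,3): no bracket -> illegal
B mobility = 9
-- W to move --
(1,3): no bracket -> illegal
(1,5): flips 2 -> legal
(3,5): flips 2 -> legal
(4,3): no bracket -> illegal
(5,3): no bracket -> illegal
(5,4): flips 3 -> legal
W mobility = 3

Answer: B=9 W=3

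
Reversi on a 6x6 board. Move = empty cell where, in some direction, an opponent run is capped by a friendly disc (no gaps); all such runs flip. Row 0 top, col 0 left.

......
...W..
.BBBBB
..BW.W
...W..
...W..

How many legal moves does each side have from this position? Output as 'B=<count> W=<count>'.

-- B to move --
(0,2): flips 1 -> legal
(0,3): flips 1 -> legal
(0,4): flips 1 -> legal
(1,2): no bracket -> illegal
(1,4): no bracket -> illegal
(3,4): flips 1 -> legal
(4,2): flips 1 -> legal
(4,4): flips 1 -> legal
(4,5): flips 1 -> legal
(5,2): no bracket -> illegal
(5,4): flips 1 -> legal
B mobility = 8
-- W to move --
(1,0): flips 2 -> legal
(1,1): flips 1 -> legal
(1,2): no bracket -> illegal
(1,4): no bracket -> illegal
(1,5): flips 2 -> legal
(2,0): no bracket -> illegal
(3,0): no bracket -> illegal
(3,1): flips 2 -> legal
(3,4): no bracket -> illegal
(4,1): no bracket -> illegal
(4,2): no bracket -> illegal
W mobility = 4

Answer: B=8 W=4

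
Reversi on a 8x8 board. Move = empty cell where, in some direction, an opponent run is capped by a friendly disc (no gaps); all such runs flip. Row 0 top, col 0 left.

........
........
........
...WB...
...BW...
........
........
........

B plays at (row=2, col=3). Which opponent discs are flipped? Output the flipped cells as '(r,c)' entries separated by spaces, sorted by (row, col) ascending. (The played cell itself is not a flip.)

Dir NW: first cell '.' (not opp) -> no flip
Dir N: first cell '.' (not opp) -> no flip
Dir NE: first cell '.' (not opp) -> no flip
Dir W: first cell '.' (not opp) -> no flip
Dir E: first cell '.' (not opp) -> no flip
Dir SW: first cell '.' (not opp) -> no flip
Dir S: opp run (3,3) capped by B -> flip
Dir SE: first cell 'B' (not opp) -> no flip

Answer: (3,3)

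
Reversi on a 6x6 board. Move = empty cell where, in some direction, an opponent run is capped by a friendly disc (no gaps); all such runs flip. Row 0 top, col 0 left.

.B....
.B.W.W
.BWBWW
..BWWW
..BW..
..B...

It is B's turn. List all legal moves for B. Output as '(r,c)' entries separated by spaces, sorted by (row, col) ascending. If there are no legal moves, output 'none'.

Answer: (0,3) (1,2) (4,4) (4,5) (5,3) (5,4)

Derivation:
(0,2): no bracket -> illegal
(0,3): flips 1 -> legal
(0,4): no bracket -> illegal
(0,5): no bracket -> illegal
(1,2): flips 1 -> legal
(1,4): no bracket -> illegal
(3,1): no bracket -> illegal
(4,4): flips 3 -> legal
(4,5): flips 1 -> legal
(5,3): flips 2 -> legal
(5,4): flips 1 -> legal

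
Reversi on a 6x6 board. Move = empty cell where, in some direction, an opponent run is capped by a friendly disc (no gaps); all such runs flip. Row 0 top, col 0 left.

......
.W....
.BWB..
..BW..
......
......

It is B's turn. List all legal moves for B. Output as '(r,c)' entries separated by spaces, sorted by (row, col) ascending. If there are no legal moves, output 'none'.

(0,0): no bracket -> illegal
(0,1): flips 1 -> legal
(0,2): no bracket -> illegal
(1,0): no bracket -> illegal
(1,2): flips 1 -> legal
(1,3): no bracket -> illegal
(2,0): no bracket -> illegal
(2,4): no bracket -> illegal
(3,1): no bracket -> illegal
(3,4): flips 1 -> legal
(4,2): no bracket -> illegal
(4,3): flips 1 -> legal
(4,4): no bracket -> illegal

Answer: (0,1) (1,2) (3,4) (4,3)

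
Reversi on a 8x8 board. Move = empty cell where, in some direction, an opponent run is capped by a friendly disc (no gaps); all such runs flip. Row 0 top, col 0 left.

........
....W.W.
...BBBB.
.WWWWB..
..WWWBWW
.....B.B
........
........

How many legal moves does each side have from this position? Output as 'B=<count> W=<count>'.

Answer: B=13 W=9

Derivation:
-- B to move --
(0,3): flips 1 -> legal
(0,4): flips 1 -> legal
(0,5): flips 1 -> legal
(0,6): flips 1 -> legal
(0,7): flips 1 -> legal
(1,3): no bracket -> illegal
(1,5): no bracket -> illegal
(1,7): no bracket -> illegal
(2,0): no bracket -> illegal
(2,1): no bracket -> illegal
(2,2): flips 2 -> legal
(2,7): no bracket -> illegal
(3,0): flips 4 -> legal
(3,6): no bracket -> illegal
(3,7): flips 2 -> legal
(4,0): no bracket -> illegal
(4,1): flips 4 -> legal
(5,1): flips 2 -> legal
(5,2): flips 2 -> legal
(5,3): flips 3 -> legal
(5,4): flips 2 -> legal
(5,6): no bracket -> illegal
B mobility = 13
-- W to move --
(1,2): flips 1 -> legal
(1,3): flips 3 -> legal
(1,5): flips 1 -> legal
(1,7): flips 2 -> legal
(2,2): no bracket -> illegal
(2,7): no bracket -> illegal
(3,6): flips 3 -> legal
(3,7): no bracket -> illegal
(5,4): no bracket -> illegal
(5,6): flips 1 -> legal
(6,4): flips 1 -> legal
(6,5): no bracket -> illegal
(6,6): flips 1 -> legal
(6,7): flips 1 -> legal
W mobility = 9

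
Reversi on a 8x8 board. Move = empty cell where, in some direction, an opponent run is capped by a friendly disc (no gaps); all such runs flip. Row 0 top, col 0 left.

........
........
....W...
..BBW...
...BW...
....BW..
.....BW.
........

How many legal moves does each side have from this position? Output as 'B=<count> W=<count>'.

Answer: B=8 W=7

Derivation:
-- B to move --
(1,3): no bracket -> illegal
(1,4): flips 3 -> legal
(1,5): flips 1 -> legal
(2,3): no bracket -> illegal
(2,5): flips 1 -> legal
(3,5): flips 1 -> legal
(4,5): flips 2 -> legal
(4,6): no bracket -> illegal
(5,3): no bracket -> illegal
(5,6): flips 1 -> legal
(5,7): no bracket -> illegal
(6,4): no bracket -> illegal
(6,7): flips 1 -> legal
(7,5): no bracket -> illegal
(7,6): no bracket -> illegal
(7,7): flips 3 -> legal
B mobility = 8
-- W to move --
(2,1): no bracket -> illegal
(2,2): flips 1 -> legal
(2,3): no bracket -> illegal
(3,1): flips 2 -> legal
(4,1): no bracket -> illegal
(4,2): flips 2 -> legal
(4,5): no bracket -> illegal
(5,2): flips 1 -> legal
(5,3): flips 1 -> legal
(5,6): no bracket -> illegal
(6,3): no bracket -> illegal
(6,4): flips 2 -> legal
(7,4): no bracket -> illegal
(7,5): flips 1 -> legal
(7,6): no bracket -> illegal
W mobility = 7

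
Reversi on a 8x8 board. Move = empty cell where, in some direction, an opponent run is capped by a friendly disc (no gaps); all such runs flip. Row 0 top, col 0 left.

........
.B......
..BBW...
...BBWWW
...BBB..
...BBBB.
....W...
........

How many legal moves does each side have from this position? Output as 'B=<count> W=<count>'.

-- B to move --
(1,3): no bracket -> illegal
(1,4): flips 1 -> legal
(1,5): flips 1 -> legal
(2,5): flips 2 -> legal
(2,6): flips 1 -> legal
(2,7): flips 1 -> legal
(4,6): no bracket -> illegal
(4,7): no bracket -> illegal
(6,3): no bracket -> illegal
(6,5): no bracket -> illegal
(7,3): flips 1 -> legal
(7,4): flips 1 -> legal
(7,5): flips 1 -> legal
B mobility = 8
-- W to move --
(0,0): no bracket -> illegal
(0,1): no bracket -> illegal
(0,2): no bracket -> illegal
(1,0): no bracket -> illegal
(1,2): no bracket -> illegal
(1,3): no bracket -> illegal
(1,4): no bracket -> illegal
(2,0): no bracket -> illegal
(2,1): flips 2 -> legal
(2,5): no bracket -> illegal
(3,1): no bracket -> illegal
(3,2): flips 2 -> legal
(4,2): flips 2 -> legal
(4,6): flips 1 -> legal
(4,7): no bracket -> illegal
(5,2): no bracket -> illegal
(5,7): no bracket -> illegal
(6,2): flips 2 -> legal
(6,3): flips 2 -> legal
(6,5): flips 2 -> legal
(6,6): no bracket -> illegal
(6,7): no bracket -> illegal
W mobility = 7

Answer: B=8 W=7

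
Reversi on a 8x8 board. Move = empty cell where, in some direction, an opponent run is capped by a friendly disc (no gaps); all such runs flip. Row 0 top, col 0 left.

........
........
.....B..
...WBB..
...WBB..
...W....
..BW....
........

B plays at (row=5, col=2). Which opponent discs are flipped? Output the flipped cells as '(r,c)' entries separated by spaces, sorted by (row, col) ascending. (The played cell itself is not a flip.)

Answer: (4,3)

Derivation:
Dir NW: first cell '.' (not opp) -> no flip
Dir N: first cell '.' (not opp) -> no flip
Dir NE: opp run (4,3) capped by B -> flip
Dir W: first cell '.' (not opp) -> no flip
Dir E: opp run (5,3), next='.' -> no flip
Dir SW: first cell '.' (not opp) -> no flip
Dir S: first cell 'B' (not opp) -> no flip
Dir SE: opp run (6,3), next='.' -> no flip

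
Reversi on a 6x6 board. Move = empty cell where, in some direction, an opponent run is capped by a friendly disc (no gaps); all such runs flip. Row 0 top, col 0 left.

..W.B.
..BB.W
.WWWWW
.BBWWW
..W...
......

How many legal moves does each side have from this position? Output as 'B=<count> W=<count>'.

Answer: B=8 W=7

Derivation:
-- B to move --
(0,1): no bracket -> illegal
(0,3): no bracket -> illegal
(0,5): no bracket -> illegal
(1,0): flips 1 -> legal
(1,1): flips 1 -> legal
(1,4): flips 1 -> legal
(2,0): no bracket -> illegal
(3,0): flips 1 -> legal
(4,1): no bracket -> illegal
(4,3): flips 2 -> legal
(4,4): no bracket -> illegal
(4,5): flips 2 -> legal
(5,1): no bracket -> illegal
(5,2): flips 1 -> legal
(5,3): flips 1 -> legal
B mobility = 8
-- W to move --
(0,1): flips 1 -> legal
(0,3): flips 2 -> legal
(0,5): no bracket -> illegal
(1,1): no bracket -> illegal
(1,4): no bracket -> illegal
(2,0): flips 1 -> legal
(3,0): flips 2 -> legal
(4,0): flips 1 -> legal
(4,1): flips 2 -> legal
(4,3): flips 1 -> legal
W mobility = 7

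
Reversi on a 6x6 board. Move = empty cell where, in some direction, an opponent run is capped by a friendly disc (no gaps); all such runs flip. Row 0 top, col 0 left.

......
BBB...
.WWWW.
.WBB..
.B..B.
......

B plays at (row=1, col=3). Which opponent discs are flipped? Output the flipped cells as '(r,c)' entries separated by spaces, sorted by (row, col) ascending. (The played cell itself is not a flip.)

Answer: (2,3)

Derivation:
Dir NW: first cell '.' (not opp) -> no flip
Dir N: first cell '.' (not opp) -> no flip
Dir NE: first cell '.' (not opp) -> no flip
Dir W: first cell 'B' (not opp) -> no flip
Dir E: first cell '.' (not opp) -> no flip
Dir SW: opp run (2,2) (3,1), next='.' -> no flip
Dir S: opp run (2,3) capped by B -> flip
Dir SE: opp run (2,4), next='.' -> no flip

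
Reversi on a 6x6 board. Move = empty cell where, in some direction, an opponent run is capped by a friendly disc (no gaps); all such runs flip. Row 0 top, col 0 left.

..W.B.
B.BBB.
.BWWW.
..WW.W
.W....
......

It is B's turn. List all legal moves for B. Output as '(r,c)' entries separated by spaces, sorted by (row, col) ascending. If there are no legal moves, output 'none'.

(0,1): no bracket -> illegal
(0,3): no bracket -> illegal
(1,1): no bracket -> illegal
(1,5): no bracket -> illegal
(2,5): flips 3 -> legal
(3,0): no bracket -> illegal
(3,1): flips 1 -> legal
(3,4): flips 2 -> legal
(4,0): no bracket -> illegal
(4,2): flips 2 -> legal
(4,3): flips 3 -> legal
(4,4): no bracket -> illegal
(4,5): no bracket -> illegal
(5,0): flips 3 -> legal
(5,1): no bracket -> illegal
(5,2): no bracket -> illegal

Answer: (2,5) (3,1) (3,4) (4,2) (4,3) (5,0)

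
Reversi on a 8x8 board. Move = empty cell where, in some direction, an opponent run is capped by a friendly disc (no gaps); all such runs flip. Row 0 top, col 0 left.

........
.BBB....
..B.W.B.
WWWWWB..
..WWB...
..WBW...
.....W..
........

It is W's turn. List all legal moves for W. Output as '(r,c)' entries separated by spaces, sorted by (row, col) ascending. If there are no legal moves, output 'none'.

(0,0): flips 2 -> legal
(0,1): no bracket -> illegal
(0,2): flips 3 -> legal
(0,3): no bracket -> illegal
(0,4): flips 2 -> legal
(1,0): no bracket -> illegal
(1,4): no bracket -> illegal
(1,5): no bracket -> illegal
(1,6): no bracket -> illegal
(1,7): no bracket -> illegal
(2,0): no bracket -> illegal
(2,1): no bracket -> illegal
(2,3): no bracket -> illegal
(2,5): no bracket -> illegal
(2,7): no bracket -> illegal
(3,6): flips 1 -> legal
(3,7): no bracket -> illegal
(4,5): flips 1 -> legal
(4,6): flips 1 -> legal
(5,5): flips 1 -> legal
(6,2): no bracket -> illegal
(6,3): flips 1 -> legal
(6,4): flips 1 -> legal

Answer: (0,0) (0,2) (0,4) (3,6) (4,5) (4,6) (5,5) (6,3) (6,4)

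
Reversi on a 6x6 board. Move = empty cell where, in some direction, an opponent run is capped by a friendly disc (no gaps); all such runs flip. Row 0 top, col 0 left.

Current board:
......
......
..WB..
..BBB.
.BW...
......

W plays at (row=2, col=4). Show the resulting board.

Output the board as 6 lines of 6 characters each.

Answer: ......
......
..WWW.
..BWB.
.BW...
......

Derivation:
Place W at (2,4); scan 8 dirs for brackets.
Dir NW: first cell '.' (not opp) -> no flip
Dir N: first cell '.' (not opp) -> no flip
Dir NE: first cell '.' (not opp) -> no flip
Dir W: opp run (2,3) capped by W -> flip
Dir E: first cell '.' (not opp) -> no flip
Dir SW: opp run (3,3) capped by W -> flip
Dir S: opp run (3,4), next='.' -> no flip
Dir SE: first cell '.' (not opp) -> no flip
All flips: (2,3) (3,3)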